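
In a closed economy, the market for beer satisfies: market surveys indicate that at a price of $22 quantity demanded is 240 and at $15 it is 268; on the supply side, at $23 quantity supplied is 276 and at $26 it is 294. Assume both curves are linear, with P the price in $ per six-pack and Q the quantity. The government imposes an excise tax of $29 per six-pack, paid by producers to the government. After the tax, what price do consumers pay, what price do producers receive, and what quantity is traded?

Consumers pay $36.4; producers receive $7.4; quantity = 182.4.

Demand slope: (268 − 240)/(15 − 22) = -4, so Qd = 328 − 4P.
Supply slope: (294 − 276)/(26 − 23) = 6, so Qs = 6P + 138.
Before the tax: set 328 − 4P = 6P + 138 → P* = $19, Q* = 252.
With the tax collected from producers, supply shifts: Qs = 6(P − 29) + 138.
Solving gives Q = 182.4 with consumers paying $36.4 and producers receiving $7.4 (the $29 wedge).
The less price-elastic side of the market bears the larger share of a per-unit tax.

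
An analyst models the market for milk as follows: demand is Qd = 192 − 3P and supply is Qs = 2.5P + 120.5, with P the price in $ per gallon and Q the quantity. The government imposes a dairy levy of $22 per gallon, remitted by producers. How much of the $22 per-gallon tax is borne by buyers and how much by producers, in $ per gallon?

Buyers bear $10 per gallon; producers bear $12 per gallon.

Before the tax: set 192 − 3P = 2.5P + 120.5 → P* = $13, Q* = 153.
With the tax collected from producers, supply shifts: Qs = 2.5(P − 22) + 120.5.
Solving gives Q = 123 with buyers paying $23 and producers receiving $1 (the $22 wedge).
Burden on buyers: $10; on producers: $12. (They sum to $22.)
The less price-elastic side of the market bears the larger share of a per-unit tax.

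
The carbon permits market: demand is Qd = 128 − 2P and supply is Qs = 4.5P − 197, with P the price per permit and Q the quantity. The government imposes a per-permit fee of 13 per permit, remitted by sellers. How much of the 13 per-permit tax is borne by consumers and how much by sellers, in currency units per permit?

Before the tax: set 128 − 2P = 4.5P − 197 → P* = 50, Q* = 28.
With the tax collected from sellers, supply shifts: Qs = 4.5(P − 13) − 197.
Solving gives Q = 10 with consumers paying 59 and sellers receiving 46 (the 13 wedge).
Burden on consumers: 9; on sellers: 4. (They sum to 13.)
The less price-elastic side of the market bears the larger share of a per-unit tax.

Consumers bear 9 per permit; sellers bear 4 per permit.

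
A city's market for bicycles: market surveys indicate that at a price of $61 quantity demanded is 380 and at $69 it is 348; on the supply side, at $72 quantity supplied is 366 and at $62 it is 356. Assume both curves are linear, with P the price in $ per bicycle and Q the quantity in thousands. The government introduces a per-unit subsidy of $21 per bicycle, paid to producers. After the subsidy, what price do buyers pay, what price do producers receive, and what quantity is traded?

Buyers pay $61.8; producers receive $82.8; quantity = 376.8.

Demand slope: (348 − 380)/(69 − 61) = -4, so Qd = 624 − 4P.
Supply slope: (356 − 366)/(62 − 72) = 1, so Qs = P + 294.
Before the subsidy: set 624 − 4P = P + 294 → P* = $66, Q* = 360.
With a per-unit subsidy paid to producers, each receives P + 21 per unit sold, so supply becomes Qs = (P + 21) + 294.
New equilibrium: buyers pay $61.8, producers receive $82.8, Q = 376.8. (Wedge: Pb − Ps = −21.)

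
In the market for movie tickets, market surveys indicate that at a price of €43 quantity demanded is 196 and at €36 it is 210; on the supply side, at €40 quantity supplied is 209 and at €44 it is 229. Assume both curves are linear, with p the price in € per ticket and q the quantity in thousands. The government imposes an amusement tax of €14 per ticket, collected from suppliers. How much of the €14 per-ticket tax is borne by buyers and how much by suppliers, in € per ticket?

Buyers bear €10 per ticket; suppliers bear €4 per ticket.

Demand slope: (210 − 196)/(36 − 43) = -2, so qd = 282 − 2p.
Supply slope: (229 − 209)/(44 − 40) = 5, so qs = 5p + 9.
Before the tax: set 282 − 2p = 5p + 9 → p* = €39, q* = 204.
With the tax collected from suppliers, supply shifts: qs = 5(p − 14) + 9.
New equilibrium: buyers pay €49, suppliers receive €35, q = 184. (Wedge: pb − ps = 14.)
Burden on buyers: €10; on suppliers: €4. (They sum to €14.)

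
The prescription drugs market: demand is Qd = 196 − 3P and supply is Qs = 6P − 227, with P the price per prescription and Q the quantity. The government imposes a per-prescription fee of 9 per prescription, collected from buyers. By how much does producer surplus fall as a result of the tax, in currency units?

Producer surplus falls by 138.

Before the tax: set 196 − 3P = 6P − 227 → P* = 47, Q* = 55.
With the tax collected from buyers, demand (in seller-price terms) shifts: Qd = 196 − 3(P + 9).
New equilibrium: buyers pay 53, producers receive 44, Q = 37. (Wedge: Pb − Ps = 9.)
ΔPS is the trapezoid between Q = 37 and Q = 55 of height 3: ½ · (55 + 37) · 3 = 138.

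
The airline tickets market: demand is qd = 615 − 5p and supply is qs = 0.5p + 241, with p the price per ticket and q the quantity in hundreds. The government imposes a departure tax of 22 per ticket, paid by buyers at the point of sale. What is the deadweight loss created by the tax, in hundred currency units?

Deadweight loss = 110 hundred.

Without the tax, 615 − 5p = 0.5p + 241 gives 5.5p = 374, so p* = 68 and q* = 275.
With the tax collected from buyers, demand (in seller-price terms) shifts: qd = 615 − 5(p + 22).
New equilibrium: buyers pay 70, suppliers receive 48, q = 265. (Wedge: pb − ps = 22.)
Quantity falls by |ΔQ| = |275 − 265| = 10.
DWL = ½ · t · |ΔQ| = ½ · 22 · 10 = 110.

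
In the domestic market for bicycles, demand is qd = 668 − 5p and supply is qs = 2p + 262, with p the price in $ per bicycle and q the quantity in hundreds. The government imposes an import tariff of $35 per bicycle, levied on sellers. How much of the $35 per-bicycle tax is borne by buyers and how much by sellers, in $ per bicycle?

Buyers bear $10 per bicycle; sellers bear $25 per bicycle.

Before the tax: set 668 − 5p = 2p + 262 → p* = $58, q* = 378.
With the tax collected from sellers, supply shifts: qs = 2(p − 35) + 262.
Solving gives q = 328 with buyers paying $68 and sellers receiving $33 (the $35 wedge).
Burden on buyers: $10; on sellers: $25. (They sum to $35.)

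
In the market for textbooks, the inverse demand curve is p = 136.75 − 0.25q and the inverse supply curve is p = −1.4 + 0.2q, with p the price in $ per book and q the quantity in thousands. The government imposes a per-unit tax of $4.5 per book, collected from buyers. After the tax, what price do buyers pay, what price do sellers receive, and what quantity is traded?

Inverting to q(p) form: qd = 547 − 4p; qs = 5p + 7.
Before the tax: set 547 − 4p = 5p + 7 → p* = $60, q* = 307.
With the tax collected from buyers, demand (in seller-price terms) shifts: qd = 547 − 4(p + 4.5).
New equilibrium: buyers pay $62.5, sellers receive $58, q = 297. (Wedge: pb − ps = 4.5.)
The less price-elastic side of the market bears the larger share of a per-unit tax.

Buyers pay $62.5; sellers receive $58; quantity = 297.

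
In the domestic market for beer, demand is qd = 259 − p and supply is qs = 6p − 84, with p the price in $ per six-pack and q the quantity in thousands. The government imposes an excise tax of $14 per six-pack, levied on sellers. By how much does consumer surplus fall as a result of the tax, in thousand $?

Consumer surplus falls by $2448 thousand.

Without the tax, 259 − p = 6p − 84 gives 7p = 343, so p* = $49 and q* = 210.
With the tax collected from sellers, supply shifts: qs = 6(p − 14) − 84.
Solving gives q = 198 with buyers paying $61 and sellers receiving $47 (the $14 wedge).
ΔCS is the trapezoid between Q = 198 and Q = 210 of height $12: ½ · (210 + 198) · 12 = $2448.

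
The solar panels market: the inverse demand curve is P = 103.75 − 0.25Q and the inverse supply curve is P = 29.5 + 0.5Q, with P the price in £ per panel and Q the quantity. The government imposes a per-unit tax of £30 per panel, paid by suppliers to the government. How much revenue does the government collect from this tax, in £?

Tax revenue = £1770.

Rewrite in direct form: Qd = 415 − 4P and Qs = 2P − 59.
Before the tax: set 415 − 4P = 2P − 59 → P* = £79, Q* = 99.
With the tax collected from suppliers, supply shifts: Qs = 2(P − 30) − 59.
New equilibrium: consumers pay £89, suppliers receive £59, Q = 59. (Wedge: Pb − Ps = 30.)
Revenue = t · Q = 30 · 59 = £1770.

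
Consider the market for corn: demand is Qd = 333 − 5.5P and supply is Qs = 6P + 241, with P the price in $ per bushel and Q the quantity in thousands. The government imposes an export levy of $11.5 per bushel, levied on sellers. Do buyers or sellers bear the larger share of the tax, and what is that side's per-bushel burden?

Before the tax: set 333 − 5.5P = 6P + 241 → P* = $8, Q* = 289.
With the tax collected from sellers, supply shifts: Qs = 6(P − 11.5) + 241.
Solving gives Q = 256 with buyers paying $14 and sellers receiving $2.5 (the $11.5 wedge).
Per-bushel burden: buyers $6, sellers $5.5.
Buyers take the larger share because demand is less price-elastic here (demand slope 5.5 vs supply slope 6).

Buyers bear the larger share: $6 per bushel.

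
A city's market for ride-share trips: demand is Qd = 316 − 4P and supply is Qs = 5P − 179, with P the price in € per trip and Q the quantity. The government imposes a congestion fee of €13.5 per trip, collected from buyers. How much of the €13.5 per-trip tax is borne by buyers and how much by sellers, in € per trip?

Buyers bear €7.5 per trip; sellers bear €6 per trip.

Without the tax, 316 − 4P = 5P − 179 gives 9P = 495, so P* = €55 and Q* = 96.
With the tax collected from buyers, demand (in seller-price terms) shifts: Qd = 316 − 4(P + 13.5).
New equilibrium: buyers pay €62.5, sellers receive €49, Q = 66. (Wedge: Pb − Ps = 13.5.)
Burden on buyers: €7.5; on sellers: €6. (They sum to €13.5.)
The less price-elastic side of the market bears the larger share of a per-unit tax.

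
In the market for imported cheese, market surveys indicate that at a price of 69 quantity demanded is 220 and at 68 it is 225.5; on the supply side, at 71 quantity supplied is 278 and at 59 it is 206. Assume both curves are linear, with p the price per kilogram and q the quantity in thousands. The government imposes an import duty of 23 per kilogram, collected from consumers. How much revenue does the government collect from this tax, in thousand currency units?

Demand slope: (225.5 − 220)/(68 − 69) = -5.5, so qd = 599.5 − 5.5p.
Supply slope: (206 − 278)/(59 − 71) = 6, so qs = 6p − 148.
Before the tax: set 599.5 − 5.5p = 6p − 148 → p* = 65, q* = 242.
With the tax collected from consumers, demand (in seller-price terms) shifts: qd = 599.5 − 5.5(p + 23).
Solving gives q = 176 with consumers paying 77 and sellers receiving 54 (the 23 wedge).
Revenue = t · Q = 23 · 176 = 4048.

Tax revenue = 4048 thousand.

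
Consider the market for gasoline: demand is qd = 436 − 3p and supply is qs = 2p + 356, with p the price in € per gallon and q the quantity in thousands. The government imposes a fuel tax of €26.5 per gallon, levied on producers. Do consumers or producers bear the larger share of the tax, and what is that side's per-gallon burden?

Producers bear the larger share: €15.9 per gallon.

Without the tax, 436 − 3p = 2p + 356 gives 5p = 80, so p* = €16 and q* = 388.
With the tax collected from producers, supply shifts: qs = 2(p − 26.5) + 356.
New equilibrium: consumers pay €26.6, producers receive €0.1, q = 356.2. (Wedge: pb − ps = 26.5.)
Per-gallon burden: consumers €10.6, producers €15.9.
Producers take the larger share because supply is less price-elastic here (demand slope 3 vs supply slope 2).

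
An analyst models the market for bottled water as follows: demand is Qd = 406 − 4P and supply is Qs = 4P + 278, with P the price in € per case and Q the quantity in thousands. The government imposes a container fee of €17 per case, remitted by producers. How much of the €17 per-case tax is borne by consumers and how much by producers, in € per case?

Before the tax: set 406 − 4P = 4P + 278 → P* = €16, Q* = 342.
With the tax collected from producers, supply shifts: Qs = 4(P − 17) + 278.
Solving gives Q = 308 with consumers paying €24.5 and producers receiving €7.5 (the €17 wedge).
Burden on consumers: €8.5; on producers: €8.5. (They sum to €17.)
The less price-elastic side of the market bears the larger share of a per-unit tax.

Consumers bear €8.5 per case; producers bear €8.5 per case.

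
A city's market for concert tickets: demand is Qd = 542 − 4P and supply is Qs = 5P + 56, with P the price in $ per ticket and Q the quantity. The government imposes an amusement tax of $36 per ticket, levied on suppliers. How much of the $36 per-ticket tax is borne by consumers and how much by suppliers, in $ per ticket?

Consumers bear $20 per ticket; suppliers bear $16 per ticket.

Without the tax, 542 − 4P = 5P + 56 gives 9P = 486, so P* = $54 and Q* = 326.
With the tax collected from suppliers, supply shifts: Qs = 5(P − 36) + 56.
New equilibrium: consumers pay $74, suppliers receive $38, Q = 246. (Wedge: Pb − Ps = 36.)
Burden on consumers: $20; on suppliers: $16. (They sum to $36.)
The less price-elastic side of the market bears the larger share of a per-unit tax.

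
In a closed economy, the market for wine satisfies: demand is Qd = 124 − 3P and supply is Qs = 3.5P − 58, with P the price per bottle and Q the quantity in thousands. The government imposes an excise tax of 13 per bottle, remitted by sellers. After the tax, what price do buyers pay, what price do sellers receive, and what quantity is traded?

Without the tax, 124 − 3P = 3.5P − 58 gives 6.5P = 182, so P* = 28 and Q* = 40.
With the tax collected from sellers, supply shifts: Qs = 3.5(P − 13) − 58.
New equilibrium: buyers pay 35, sellers receive 22, Q = 19. (Wedge: Pb − Ps = 13.)
The less price-elastic side of the market bears the larger share of a per-unit tax.

Buyers pay 35; sellers receive 22; quantity = 19.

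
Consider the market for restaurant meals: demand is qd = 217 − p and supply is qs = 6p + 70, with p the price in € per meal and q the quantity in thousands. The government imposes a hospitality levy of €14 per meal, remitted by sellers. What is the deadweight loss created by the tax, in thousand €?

Before the tax: set 217 − p = 6p + 70 → p* = €21, q* = 196.
With the tax collected from sellers, supply shifts: qs = 6(p − 14) + 70.
Solving gives q = 184 with buyers paying €33 and sellers receiving €19 (the €14 wedge).
Quantity falls by |ΔQ| = |196 − 184| = 12.
DWL = ½ · t · |ΔQ| = ½ · 14 · 12 = €84.

Deadweight loss = €84 thousand.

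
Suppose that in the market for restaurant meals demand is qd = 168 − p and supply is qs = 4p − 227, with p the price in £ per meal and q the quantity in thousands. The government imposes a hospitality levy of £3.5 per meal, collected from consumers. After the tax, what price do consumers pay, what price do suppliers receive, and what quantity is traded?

Without the tax, 168 − p = 4p − 227 gives 5p = 395, so p* = £79 and q* = 89.
With the tax collected from consumers, demand (in seller-price terms) shifts: qd = 168 − (p + 3.5).
New equilibrium: consumers pay £81.8, suppliers receive £78.3, q = 86.2. (Wedge: pb − ps = 3.5.)
The less price-elastic side of the market bears the larger share of a per-unit tax.

Consumers pay £81.8; suppliers receive £78.3; quantity = 86.2.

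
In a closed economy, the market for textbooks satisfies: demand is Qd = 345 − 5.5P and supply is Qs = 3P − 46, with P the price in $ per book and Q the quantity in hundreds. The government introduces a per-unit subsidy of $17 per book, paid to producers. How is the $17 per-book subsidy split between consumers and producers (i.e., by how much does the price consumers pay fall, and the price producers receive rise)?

Without the subsidy, 345 − 5.5P = 3P − 46 gives 8.5P = 391, so P* = $46 and Q* = 92.
With a per-unit subsidy paid to producers, each receives P + 17 per unit sold, so supply becomes Qs = 3(P + 17) − 46.
New equilibrium: consumers pay $40, producers receive $57, Q = 125. (Wedge: Pb − Ps = −17.)
Gain to consumers: $6; to producers: $11. (They sum to $17.)

Consumers gain $6 per book; producers gain $11 per book.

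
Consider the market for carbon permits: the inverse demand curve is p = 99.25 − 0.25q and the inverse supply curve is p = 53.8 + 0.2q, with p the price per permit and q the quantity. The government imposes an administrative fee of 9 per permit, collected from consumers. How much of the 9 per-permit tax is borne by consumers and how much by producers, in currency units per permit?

Consumers bear 5 per permit; producers bear 4 per permit.

Rewrite in direct form: qd = 397 − 4p and qs = 5p − 269.
Before the tax: set 397 − 4p = 5p − 269 → p* = 74, q* = 101.
With the tax collected from consumers, demand (in seller-price terms) shifts: qd = 397 − 4(p + 9).
New equilibrium: consumers pay 79, producers receive 70, q = 81. (Wedge: pb − ps = 9.)
Burden on consumers: 5; on producers: 4. (They sum to 9.)
The less price-elastic side of the market bears the larger share of a per-unit tax.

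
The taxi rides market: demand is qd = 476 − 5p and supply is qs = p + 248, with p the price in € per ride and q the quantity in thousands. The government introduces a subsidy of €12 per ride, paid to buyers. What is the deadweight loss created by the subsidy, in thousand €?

Before the subsidy: set 476 − 5p = p + 248 → p* = €38, q* = 286.
With a per-unit subsidy paid to buyers, each effectively pays p − 12, so demand becomes qd = 476 − 5(p − 12).
New equilibrium: buyers pay €36, suppliers receive €48, q = 296. (Wedge: pb − ps = −12.)
Quantity rises by |ΔQ| = |286 − 296| = 10.
DWL = ½ · t · |ΔQ| = ½ · 12 · 10 = €60.

Deadweight loss = €60 thousand.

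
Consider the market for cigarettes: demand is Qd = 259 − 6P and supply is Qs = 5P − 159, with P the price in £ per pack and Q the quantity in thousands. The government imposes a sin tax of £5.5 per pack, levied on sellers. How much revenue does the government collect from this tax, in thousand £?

Without the tax, 259 − 6P = 5P − 159 gives 11P = 418, so P* = £38 and Q* = 31.
With the tax collected from sellers, supply shifts: Qs = 5(P − 5.5) − 159.
Solving gives Q = 16 with consumers paying £40.5 and sellers receiving £35 (the £5.5 wedge).
Revenue = t · Q = 5.5 · 16 = £88.

Tax revenue = £88 thousand.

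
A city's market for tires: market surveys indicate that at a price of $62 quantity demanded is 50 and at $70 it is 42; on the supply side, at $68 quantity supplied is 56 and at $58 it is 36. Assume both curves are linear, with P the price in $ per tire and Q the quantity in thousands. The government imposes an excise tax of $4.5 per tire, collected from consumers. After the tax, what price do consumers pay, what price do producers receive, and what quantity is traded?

Consumers pay $67; producers receive $62.5; quantity = 45.

Demand slope: (42 − 50)/(70 − 62) = -1, so Qd = 112 − P.
Supply slope: (36 − 56)/(58 − 68) = 2, so Qs = 2P − 80.
Without the tax, 112 − P = 2P − 80 gives 3P = 192, so P* = $64 and Q* = 48.
With the tax collected from consumers, demand (in seller-price terms) shifts: Qd = 112 − (P + 4.5).
New equilibrium: consumers pay $67, producers receive $62.5, Q = 45. (Wedge: Pb − Ps = 4.5.)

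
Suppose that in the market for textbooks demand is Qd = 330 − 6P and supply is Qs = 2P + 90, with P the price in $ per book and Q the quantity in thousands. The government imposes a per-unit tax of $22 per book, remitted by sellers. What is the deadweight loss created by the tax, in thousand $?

Before the tax: set 330 − 6P = 2P + 90 → P* = $30, Q* = 150.
With the tax collected from sellers, supply shifts: Qs = 2(P − 22) + 90.
New equilibrium: buyers pay $35.5, sellers receive $13.5, Q = 117. (Wedge: Pb − Ps = 22.)
Quantity falls by |ΔQ| = |150 − 117| = 33.
DWL = ½ · t · |ΔQ| = ½ · 22 · 33 = $363.

Deadweight loss = $363 thousand.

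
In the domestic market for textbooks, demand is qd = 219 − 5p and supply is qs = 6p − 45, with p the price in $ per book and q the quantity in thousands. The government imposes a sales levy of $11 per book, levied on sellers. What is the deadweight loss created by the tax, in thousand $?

Before the tax: set 219 − 5p = 6p − 45 → p* = $24, q* = 99.
With the tax collected from sellers, supply shifts: qs = 6(p − 11) − 45.
New equilibrium: consumers pay $30, sellers receive $19, q = 69. (Wedge: pb − ps = 11.)
Quantity falls by |ΔQ| = |99 − 69| = 30.
DWL = ½ · t · |ΔQ| = ½ · 11 · 30 = $165.

Deadweight loss = $165 thousand.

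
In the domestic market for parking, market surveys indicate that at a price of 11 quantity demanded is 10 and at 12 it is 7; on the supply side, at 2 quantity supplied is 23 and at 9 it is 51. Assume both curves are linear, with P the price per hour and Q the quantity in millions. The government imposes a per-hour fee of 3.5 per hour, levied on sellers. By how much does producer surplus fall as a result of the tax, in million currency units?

Producer surplus falls by 42 million.

Demand slope: (7 − 10)/(12 − 11) = -3, so Qd = 43 − 3P.
Supply slope: (51 − 23)/(9 − 2) = 4, so Qs = 4P + 15.
Without the tax, 43 − 3P = 4P + 15 gives 7P = 28, so P* = 4 and Q* = 31.
With the tax collected from sellers, supply shifts: Qs = 4(P − 3.5) + 15.
New equilibrium: buyers pay 6, sellers receive 2.5, Q = 25. (Wedge: Pb − Ps = 3.5.)
ΔPS is the trapezoid between Q = 25 and Q = 31 of height 1.5: ½ · (31 + 25) · 1.5 = 42.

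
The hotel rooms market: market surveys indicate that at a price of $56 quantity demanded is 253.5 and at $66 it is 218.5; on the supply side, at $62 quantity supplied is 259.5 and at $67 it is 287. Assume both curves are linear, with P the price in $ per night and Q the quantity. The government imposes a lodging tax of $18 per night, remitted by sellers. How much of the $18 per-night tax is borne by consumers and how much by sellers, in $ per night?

Demand slope: (218.5 − 253.5)/(66 − 56) = -3.5, so Qd = 449.5 − 3.5P.
Supply slope: (287 − 259.5)/(67 − 62) = 5.5, so Qs = 5.5P − 81.5.
Before the tax: set 449.5 − 3.5P = 5.5P − 81.5 → P* = $59, Q* = 243.
With the tax collected from sellers, supply shifts: Qs = 5.5(P − 18) − 81.5.
New equilibrium: consumers pay $70, sellers receive $52, Q = 204.5. (Wedge: Pb − Ps = 18.)
Burden on consumers: $11; on sellers: $7. (They sum to $18.)

Consumers bear $11 per night; sellers bear $7 per night.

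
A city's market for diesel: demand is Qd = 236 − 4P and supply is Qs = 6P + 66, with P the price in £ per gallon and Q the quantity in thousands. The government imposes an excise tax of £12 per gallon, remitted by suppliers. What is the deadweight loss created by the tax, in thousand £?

Deadweight loss = £172.8 thousand.

Without the tax, 236 − 4P = 6P + 66 gives 10P = 170, so P* = £17 and Q* = 168.
With the tax collected from suppliers, supply shifts: Qs = 6(P − 12) + 66.
New equilibrium: buyers pay £24.2, suppliers receive £12.2, Q = 139.2. (Wedge: Pb − Ps = 12.)
Quantity falls by |ΔQ| = |168 − 139.2| = 28.8.
DWL = ½ · t · |ΔQ| = ½ · 12 · 28.8 = £172.8.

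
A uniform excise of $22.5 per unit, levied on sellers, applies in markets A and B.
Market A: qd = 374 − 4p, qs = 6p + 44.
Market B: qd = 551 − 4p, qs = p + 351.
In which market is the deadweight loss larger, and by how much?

Market A: pre-tax p* = $33, q* = 242; post-tax q = 188; deadweight loss = $607.5.
Market B: pre-tax p* = $40, q* = 391; post-tax q = 373; deadweight loss = $202.5.
Difference: $607.5 vs $202.5 → market A is larger by $405.

Market A, by $405.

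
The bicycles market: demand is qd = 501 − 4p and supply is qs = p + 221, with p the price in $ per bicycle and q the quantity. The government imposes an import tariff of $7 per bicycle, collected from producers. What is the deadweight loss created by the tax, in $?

Deadweight loss = $19.6.

Before the tax: set 501 − 4p = p + 221 → p* = $56, q* = 277.
With the tax collected from producers, supply shifts: qs = (p − 7) + 221.
New equilibrium: consumers pay $57.4, producers receive $50.4, q = 271.4. (Wedge: pb − ps = 7.)
Quantity falls by |ΔQ| = |277 − 271.4| = 5.6.
DWL = ½ · t · |ΔQ| = ½ · 7 · 5.6 = $19.6.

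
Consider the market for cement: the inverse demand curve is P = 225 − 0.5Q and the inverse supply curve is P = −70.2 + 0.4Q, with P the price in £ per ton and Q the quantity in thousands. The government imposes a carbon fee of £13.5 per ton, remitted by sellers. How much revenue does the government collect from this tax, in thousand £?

Tax revenue = £4225.5 thousand.

Rewrite in direct form: Qd = 450 − 2P and Qs = 2.5P + 175.5.
Without the tax, 450 − 2P = 2.5P + 175.5 gives 4.5P = 274.5, so P* = £61 and Q* = 328.
With the tax collected from sellers, supply shifts: Qs = 2.5(P − 13.5) + 175.5.
New equilibrium: buyers pay £68.5, sellers receive £55, Q = 313. (Wedge: Pb − Ps = 13.5.)
Revenue = t · Q = 13.5 · 313 = £4225.5.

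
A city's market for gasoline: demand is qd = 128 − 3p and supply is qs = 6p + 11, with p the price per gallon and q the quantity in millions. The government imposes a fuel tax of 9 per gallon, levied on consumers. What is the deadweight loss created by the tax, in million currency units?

Without the tax, 128 − 3p = 6p + 11 gives 9p = 117, so p* = 13 and q* = 89.
With the tax collected from consumers, demand (in seller-price terms) shifts: qd = 128 − 3(p + 9).
Solving gives q = 71 with consumers paying 19 and sellers receiving 10 (the 9 wedge).
Quantity falls by |ΔQ| = |89 − 71| = 18.
DWL = ½ · t · |ΔQ| = ½ · 9 · 18 = 81.

Deadweight loss = 81 million.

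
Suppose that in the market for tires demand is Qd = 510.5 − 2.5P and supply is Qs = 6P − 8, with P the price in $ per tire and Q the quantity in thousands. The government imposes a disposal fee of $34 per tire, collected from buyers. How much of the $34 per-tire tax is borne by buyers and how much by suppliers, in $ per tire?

Buyers bear $24 per tire; suppliers bear $10 per tire.

Before the tax: set 510.5 − 2.5P = 6P − 8 → P* = $61, Q* = 358.
With the tax collected from buyers, demand (in seller-price terms) shifts: Qd = 510.5 − 2.5(P + 34).
Solving gives Q = 298 with buyers paying $85 and suppliers receiving $51 (the $34 wedge).
Burden on buyers: $24; on suppliers: $10. (They sum to $34.)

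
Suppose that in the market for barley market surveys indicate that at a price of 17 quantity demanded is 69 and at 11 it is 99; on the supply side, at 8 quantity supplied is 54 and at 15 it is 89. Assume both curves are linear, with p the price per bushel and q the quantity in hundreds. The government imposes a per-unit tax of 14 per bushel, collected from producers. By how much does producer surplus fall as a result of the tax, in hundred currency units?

Producer surplus falls by 465.5 hundred.

Demand slope: (99 − 69)/(11 − 17) = -5, so qd = 154 − 5p.
Supply slope: (89 − 54)/(15 − 8) = 5, so qs = 5p + 14.
Without the tax, 154 − 5p = 5p + 14 gives 10p = 140, so p* = 14 and q* = 84.
With the tax collected from producers, supply shifts: qs = 5(p − 14) + 14.
New equilibrium: consumers pay 21, producers receive 7, q = 49. (Wedge: pb − ps = 14.)
ΔPS is the trapezoid between Q = 49 and Q = 84 of height 7: ½ · (84 + 49) · 7 = 465.5.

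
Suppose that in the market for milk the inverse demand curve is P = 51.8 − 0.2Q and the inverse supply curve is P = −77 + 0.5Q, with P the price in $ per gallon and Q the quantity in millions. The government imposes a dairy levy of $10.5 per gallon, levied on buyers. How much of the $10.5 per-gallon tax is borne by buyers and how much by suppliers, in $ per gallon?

Inverting to Q(P) form: Qd = 259 − 5P; Qs = 2P + 154.
Before the tax: set 259 − 5P = 2P + 154 → P* = $15, Q* = 184.
With the tax collected from buyers, demand (in seller-price terms) shifts: Qd = 259 − 5(P + 10.5).
New equilibrium: buyers pay $18, suppliers receive $7.5, Q = 169. (Wedge: Pb − Ps = 10.5.)
Burden on buyers: $3; on suppliers: $7.5. (They sum to $10.5.)
The less price-elastic side of the market bears the larger share of a per-unit tax.

Buyers bear $3 per gallon; suppliers bear $7.5 per gallon.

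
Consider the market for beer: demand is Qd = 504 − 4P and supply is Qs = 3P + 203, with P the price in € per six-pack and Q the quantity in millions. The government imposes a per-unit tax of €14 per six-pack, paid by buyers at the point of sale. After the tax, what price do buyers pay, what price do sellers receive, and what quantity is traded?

Buyers pay €49; sellers receive €35; quantity = 308.

Before the tax: set 504 − 4P = 3P + 203 → P* = €43, Q* = 332.
With the tax collected from buyers, demand (in seller-price terms) shifts: Qd = 504 − 4(P + 14).
Solving gives Q = 308 with buyers paying €49 and sellers receiving €35 (the €14 wedge).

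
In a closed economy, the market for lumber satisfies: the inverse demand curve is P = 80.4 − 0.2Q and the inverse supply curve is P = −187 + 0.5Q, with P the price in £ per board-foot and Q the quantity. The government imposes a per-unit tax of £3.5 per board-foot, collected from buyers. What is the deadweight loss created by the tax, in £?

Deadweight loss = £8.75.

Inverting to Q(P) form: Qd = 402 − 5P; Qs = 2P + 374.
Before the tax: set 402 − 5P = 2P + 374 → P* = £4, Q* = 382.
With the tax collected from buyers, demand (in seller-price terms) shifts: Qd = 402 − 5(P + 3.5).
Solving gives Q = 377 with buyers paying £5 and producers receiving £1.5 (the £3.5 wedge).
Quantity falls by |ΔQ| = |382 − 377| = 5.
DWL = ½ · t · |ΔQ| = ½ · 3.5 · 5 = £8.75.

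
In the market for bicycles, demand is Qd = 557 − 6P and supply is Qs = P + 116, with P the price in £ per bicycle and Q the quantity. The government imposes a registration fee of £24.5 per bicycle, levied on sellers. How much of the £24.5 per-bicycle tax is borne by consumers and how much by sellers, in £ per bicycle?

Consumers bear £3.5 per bicycle; sellers bear £21 per bicycle.

Before the tax: set 557 − 6P = P + 116 → P* = £63, Q* = 179.
With the tax collected from sellers, supply shifts: Qs = (P − 24.5) + 116.
Solving gives Q = 158 with consumers paying £66.5 and sellers receiving £42 (the £24.5 wedge).
Burden on consumers: £3.5; on sellers: £21. (They sum to £24.5.)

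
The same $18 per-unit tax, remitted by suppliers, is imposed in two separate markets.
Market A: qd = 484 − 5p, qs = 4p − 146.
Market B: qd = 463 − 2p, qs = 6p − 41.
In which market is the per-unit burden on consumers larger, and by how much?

Market A: pre-tax p* = $70, q* = 134; post-tax q = 94; per-unit burden on consumers = $8.
Market B: pre-tax p* = $63, q* = 337; post-tax q = 310; per-unit burden on consumers = $13.5.
Difference: $8 vs $13.5 → market B is larger by $5.5.

Market B, by $5.5.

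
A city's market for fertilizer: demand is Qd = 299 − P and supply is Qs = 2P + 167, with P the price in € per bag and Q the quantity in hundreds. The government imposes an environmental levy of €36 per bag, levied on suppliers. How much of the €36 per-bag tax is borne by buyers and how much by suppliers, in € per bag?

Buyers bear €24 per bag; suppliers bear €12 per bag.

Without the tax, 299 − P = 2P + 167 gives 3P = 132, so P* = €44 and Q* = 255.
With the tax collected from suppliers, supply shifts: Qs = 2(P − 36) + 167.
New equilibrium: buyers pay €68, suppliers receive €32, Q = 231. (Wedge: Pb − Ps = 36.)
Burden on buyers: €24; on suppliers: €12. (They sum to €36.)
The less price-elastic side of the market bears the larger share of a per-unit tax.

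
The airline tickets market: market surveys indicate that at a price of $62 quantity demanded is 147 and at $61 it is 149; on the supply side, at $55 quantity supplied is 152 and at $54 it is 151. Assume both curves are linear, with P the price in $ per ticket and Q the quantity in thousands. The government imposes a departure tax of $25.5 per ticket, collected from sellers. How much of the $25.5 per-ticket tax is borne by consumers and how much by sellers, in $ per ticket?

Demand slope: (149 − 147)/(61 − 62) = -2, so Qd = 271 − 2P.
Supply slope: (151 − 152)/(54 − 55) = 1, so Qs = P + 97.
Without the tax, 271 − 2P = P + 97 gives 3P = 174, so P* = $58 and Q* = 155.
With the tax collected from sellers, supply shifts: Qs = (P − 25.5) + 97.
Solving gives Q = 138 with consumers paying $66.5 and sellers receiving $41 (the $25.5 wedge).
Burden on consumers: $8.5; on sellers: $17. (They sum to $25.5.)

Consumers bear $8.5 per ticket; sellers bear $17 per ticket.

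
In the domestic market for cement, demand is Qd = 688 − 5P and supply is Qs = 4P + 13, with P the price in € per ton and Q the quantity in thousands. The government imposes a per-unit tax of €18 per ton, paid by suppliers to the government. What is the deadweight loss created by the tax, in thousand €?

Before the tax: set 688 − 5P = 4P + 13 → P* = €75, Q* = 313.
With the tax collected from suppliers, supply shifts: Qs = 4(P − 18) + 13.
New equilibrium: buyers pay €83, suppliers receive €65, Q = 273. (Wedge: Pb − Ps = 18.)
Quantity falls by |ΔQ| = |313 − 273| = 40.
DWL = ½ · t · |ΔQ| = ½ · 18 · 40 = €360.

Deadweight loss = €360 thousand.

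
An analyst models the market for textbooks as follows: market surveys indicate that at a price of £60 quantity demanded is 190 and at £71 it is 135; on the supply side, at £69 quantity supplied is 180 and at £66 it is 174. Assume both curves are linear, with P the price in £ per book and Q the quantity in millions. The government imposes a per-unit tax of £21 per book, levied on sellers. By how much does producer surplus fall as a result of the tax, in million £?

Demand slope: (135 − 190)/(71 − 60) = -5, so Qd = 490 − 5P.
Supply slope: (174 − 180)/(66 − 69) = 2, so Qs = 2P + 42.
Without the tax, 490 − 5P = 2P + 42 gives 7P = 448, so P* = £64 and Q* = 170.
With the tax collected from sellers, supply shifts: Qs = 2(P − 21) + 42.
New equilibrium: buyers pay £70, sellers receive £49, Q = 140. (Wedge: Pb − Ps = 21.)
ΔPS is the trapezoid between Q = 140 and Q = 170 of height £15: ½ · (170 + 140) · 15 = £2325.

Producer surplus falls by £2325 million.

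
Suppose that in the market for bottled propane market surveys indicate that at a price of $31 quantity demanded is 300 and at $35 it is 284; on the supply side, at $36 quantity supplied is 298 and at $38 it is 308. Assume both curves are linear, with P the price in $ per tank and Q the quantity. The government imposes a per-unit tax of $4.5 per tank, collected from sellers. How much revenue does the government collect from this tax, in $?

Tax revenue = $1251.

Demand slope: (284 − 300)/(35 − 31) = -4, so Qd = 424 − 4P.
Supply slope: (308 − 298)/(38 − 36) = 5, so Qs = 5P + 118.
Without the tax, 424 − 4P = 5P + 118 gives 9P = 306, so P* = $34 and Q* = 288.
With the tax collected from sellers, supply shifts: Qs = 5(P − 4.5) + 118.
New equilibrium: buyers pay $36.5, sellers receive $32, Q = 278. (Wedge: Pb − Ps = 4.5.)
Revenue = t · Q = 4.5 · 278 = $1251.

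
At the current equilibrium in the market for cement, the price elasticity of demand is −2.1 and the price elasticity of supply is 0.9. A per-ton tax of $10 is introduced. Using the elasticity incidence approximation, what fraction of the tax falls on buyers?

Incidence ratio: buyers' share ≈ εs / (εs + |εd|) = 0.9 / (0.9 + 2.1) = 0.3.
Supply is the less elastic side, so buyers bear the smaller share.

Buyers' share ≈ 0.3.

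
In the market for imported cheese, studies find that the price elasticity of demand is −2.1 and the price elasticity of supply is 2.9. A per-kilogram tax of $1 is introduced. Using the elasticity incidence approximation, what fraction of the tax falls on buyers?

Incidence ratio: buyers' share ≈ εs / (εs + |εd|) = 2.9 / (2.9 + 2.1) = 0.58.
Supply is the more elastic side, so buyers bear the larger share.

Buyers' share ≈ 0.58.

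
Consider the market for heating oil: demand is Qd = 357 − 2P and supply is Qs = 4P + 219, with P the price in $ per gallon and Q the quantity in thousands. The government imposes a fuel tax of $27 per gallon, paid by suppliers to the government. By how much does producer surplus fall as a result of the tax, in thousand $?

Without the tax, 357 − 2P = 4P + 219 gives 6P = 138, so P* = $23 and Q* = 311.
With the tax collected from suppliers, supply shifts: Qs = 4(P − 27) + 219.
New equilibrium: buyers pay $41, suppliers receive $14, Q = 275. (Wedge: Pb − Ps = 27.)
ΔPS is the trapezoid between Q = 275 and Q = 311 of height $9: ½ · (311 + 275) · 9 = $2637.

Producer surplus falls by $2637 thousand.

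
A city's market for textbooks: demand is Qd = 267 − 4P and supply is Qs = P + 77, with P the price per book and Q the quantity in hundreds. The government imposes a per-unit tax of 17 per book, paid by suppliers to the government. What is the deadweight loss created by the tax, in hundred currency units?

Deadweight loss = 115.6 hundred.

Without the tax, 267 − 4P = P + 77 gives 5P = 190, so P* = 38 and Q* = 115.
With the tax collected from suppliers, supply shifts: Qs = (P − 17) + 77.
Solving gives Q = 101.4 with buyers paying 41.4 and suppliers receiving 24.4 (the 17 wedge).
Quantity falls by |ΔQ| = |115 − 101.4| = 13.6.
DWL = ½ · t · |ΔQ| = ½ · 17 · 13.6 = 115.6.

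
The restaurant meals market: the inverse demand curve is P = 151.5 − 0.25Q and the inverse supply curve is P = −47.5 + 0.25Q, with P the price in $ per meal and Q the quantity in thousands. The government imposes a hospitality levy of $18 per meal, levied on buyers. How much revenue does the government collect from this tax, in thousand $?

Tax revenue = $6516 thousand.

Rewrite in direct form: Qd = 606 − 4P and Qs = 4P + 190.
Before the tax: set 606 − 4P = 4P + 190 → P* = $52, Q* = 398.
With the tax collected from buyers, demand (in seller-price terms) shifts: Qd = 606 − 4(P + 18).
Solving gives Q = 362 with buyers paying $61 and producers receiving $43 (the $18 wedge).
Revenue = t · Q = 18 · 362 = $6516.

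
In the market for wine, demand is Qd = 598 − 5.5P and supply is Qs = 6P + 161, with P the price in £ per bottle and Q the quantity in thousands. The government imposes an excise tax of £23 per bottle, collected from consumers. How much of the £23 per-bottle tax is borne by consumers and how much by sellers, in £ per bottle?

Consumers bear £12 per bottle; sellers bear £11 per bottle.

Without the tax, 598 − 5.5P = 6P + 161 gives 11.5P = 437, so P* = £38 and Q* = 389.
With the tax collected from consumers, demand (in seller-price terms) shifts: Qd = 598 − 5.5(P + 23).
Solving gives Q = 323 with consumers paying £50 and sellers receiving £27 (the £23 wedge).
Burden on consumers: £12; on sellers: £11. (They sum to £23.)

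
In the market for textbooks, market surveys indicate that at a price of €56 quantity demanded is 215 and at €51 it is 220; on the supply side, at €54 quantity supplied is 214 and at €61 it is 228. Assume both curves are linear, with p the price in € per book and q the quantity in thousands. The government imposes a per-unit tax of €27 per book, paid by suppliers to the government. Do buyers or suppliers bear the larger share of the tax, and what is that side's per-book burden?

Demand slope: (220 − 215)/(51 − 56) = -1, so qd = 271 − p.
Supply slope: (228 − 214)/(61 − 54) = 2, so qs = 2p + 106.
Without the tax, 271 − p = 2p + 106 gives 3p = 165, so p* = €55 and q* = 216.
With the tax collected from suppliers, supply shifts: qs = 2(p − 27) + 106.
New equilibrium: buyers pay €73, suppliers receive €46, q = 198. (Wedge: pb − ps = 27.)
Per-book burden: buyers €18, suppliers €9.
Buyers take the larger share because demand is less price-elastic here (demand slope 1 vs supply slope 2).

Buyers bear the larger share: €18 per book.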